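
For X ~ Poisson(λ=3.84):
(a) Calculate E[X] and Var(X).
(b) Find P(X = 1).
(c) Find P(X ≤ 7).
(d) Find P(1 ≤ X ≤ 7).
(a) E[X] = 3.8400, Var(X) = 3.8400
(b) P(X = 1) = 0.082535
(c) P(X ≤ 7) = 0.957827
(d) P(1 ≤ X ≤ 7) = 0.936333

We have X ~ Poisson(λ=3.84).

(a) Moments:
E[X] = 3.8400
Var(X) = 3.8400
σ = √Var(X) = 1.9596

(b) Point probability using PMF:
P(X = 1) = 0.082535

(c) Cumulative probability using CDF:
P(X ≤ 7) = F(7) = 0.957827

(d) Range probability:
P(1 ≤ X ≤ 7) = P(X ≤ 7) - P(X ≤ 0)
                   = F(7) - F(0)
                   = 0.957827 - 0.021494
                   = 0.936333

This means approximately 93.6% of outcomes fall in the interval [1, 7].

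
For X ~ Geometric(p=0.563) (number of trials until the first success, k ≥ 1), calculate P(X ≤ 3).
0.916547

We have X ~ Geometric(p=0.563) (number of trials until the first success, k ≥ 1).

The CDF gives us P(X ≤ k).

Using the CDF:
P(X ≤ 3) = 0.916547

This means there's approximately a 91.7% chance that X is at most 3.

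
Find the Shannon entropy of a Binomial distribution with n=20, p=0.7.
2.1325 nats

We have X ~ Binomial(n=20, p=0.7).

The Shannon entropy measures the uncertainty or information content of the distribution.

For a Binomial distribution with n=20, p=0.7:
H(X) = 2.1325 nats

(In bits, this would be 3.0766 bits.)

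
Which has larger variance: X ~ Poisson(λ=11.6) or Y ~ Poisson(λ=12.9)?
Y has larger variance (12.9000 > 11.6000)

Compute the variance for each distribution:

X ~ Poisson(λ=11.6):
Var(X) = 11.6000

Y ~ Poisson(λ=12.9):
Var(Y) = 12.9000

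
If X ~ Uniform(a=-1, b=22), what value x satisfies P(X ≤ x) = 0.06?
0.3800

We have X ~ Uniform(a=-1, b=22).

We want to find x such that P(X ≤ x) = 0.06.

This is the 6th percentile, which means 6% of values fall below this point.

Using the inverse CDF (quantile function):
x = F⁻¹(0.06) = 0.3800

Verification: P(X ≤ 0.3800) = 0.06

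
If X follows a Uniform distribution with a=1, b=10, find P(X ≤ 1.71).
0.078889

We have X ~ Uniform(a=1, b=10).

The CDF gives us P(X ≤ k).

Using the CDF:
P(X ≤ 1.71) = 0.078889

This means there's approximately a 7.9% chance that X is at most 1.71.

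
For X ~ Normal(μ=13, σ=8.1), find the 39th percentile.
10.7375

We have X ~ Normal(μ=13, σ=8.1).

We want to find x such that P(X ≤ x) = 0.39.

This is the 39th percentile, which means 39% of values fall below this point.

Using the inverse CDF (quantile function):
x = F⁻¹(0.39) = 10.7375

Verification: P(X ≤ 10.7375) = 0.39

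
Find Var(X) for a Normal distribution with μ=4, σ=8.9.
79.2100

We have X ~ Normal(μ=4, σ=8.9).

For a Normal distribution with μ=4, σ=8.9:
Var(X) = 79.2100

The variance measures the spread of the distribution around the mean.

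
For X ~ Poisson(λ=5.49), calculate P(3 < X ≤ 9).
0.743905

We have X ~ Poisson(λ=5.49).

To find P(3 < X ≤ 9), we use:
P(3 < X ≤ 9) = P(X ≤ 9) - P(X ≤ 3)
                 = F(9) - F(3)
                 = 0.946740 - 0.202835
                 = 0.743905

So there's approximately a 74.4% chance that X falls in this range.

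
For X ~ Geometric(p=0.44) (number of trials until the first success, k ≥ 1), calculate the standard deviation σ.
1.7008

We have X ~ Geometric(p=0.44) (number of trials until the first success, k ≥ 1).

For a Geometric distribution with p=0.44 (number of trials until the first success, k ≥ 1):
σ = √Var(X) = 1.7008

The standard deviation is the square root of the variance.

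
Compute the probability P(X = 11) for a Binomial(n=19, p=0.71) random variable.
0.087386

We have X ~ Binomial(n=19, p=0.71).

For a Binomial distribution, the PMF gives us the probability of each outcome.

Using the PMF formula:
P(X = 11) = 0.087386

Rounded to 4 decimal places: 0.0874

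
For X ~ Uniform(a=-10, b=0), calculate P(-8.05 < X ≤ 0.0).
0.805000

We have X ~ Uniform(a=-10, b=0).

To find P(-8.05 < X ≤ 0.0), we use:
P(-8.05 < X ≤ 0.0) = P(X ≤ 0.0) - P(X ≤ -8.05)
                 = F(0.0) - F(-8.05)
                 = 1.000000 - 0.195000
                 = 0.805000

So there's approximately a 80.5% chance that X falls in this range.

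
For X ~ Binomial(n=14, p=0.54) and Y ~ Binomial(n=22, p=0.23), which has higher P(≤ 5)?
Y has higher probability (P(Y ≤ 5) = 0.6050 > P(X ≤ 5) = 0.1348)

Compute P(≤ 5) for each distribution:

X ~ Binomial(n=14, p=0.54):
P(X ≤ 5) = 0.1348

Y ~ Binomial(n=22, p=0.23):
P(Y ≤ 5) = 0.6050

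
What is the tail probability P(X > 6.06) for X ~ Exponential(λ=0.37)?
0.106225

We have X ~ Exponential(λ=0.37).

P(X > 6.06) = 1 - P(X ≤ 6.06)
                = 1 - F(6.06)
                = 1 - 0.893775
                = 0.106225

So there's approximately a 10.6% chance that X exceeds 6.06.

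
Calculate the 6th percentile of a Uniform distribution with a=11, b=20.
11.5400

We have X ~ Uniform(a=11, b=20).

We want to find x such that P(X ≤ x) = 0.06.

This is the 6th percentile, which means 6% of values fall below this point.

Using the inverse CDF (quantile function):
x = F⁻¹(0.06) = 11.5400

Verification: P(X ≤ 11.5400) = 0.06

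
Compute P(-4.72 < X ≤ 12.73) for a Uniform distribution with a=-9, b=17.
0.671154

We have X ~ Uniform(a=-9, b=17).

To find P(-4.72 < X ≤ 12.73), we use:
P(-4.72 < X ≤ 12.73) = P(X ≤ 12.73) - P(X ≤ -4.72)
                 = F(12.73) - F(-4.72)
                 = 0.835769 - 0.164615
                 = 0.671154

So there's approximately a 67.1% chance that X falls in this range.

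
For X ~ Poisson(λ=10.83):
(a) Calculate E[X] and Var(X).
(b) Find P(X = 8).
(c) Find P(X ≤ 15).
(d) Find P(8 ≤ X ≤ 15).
(a) E[X] = 10.8300, Var(X) = 10.8300
(b) P(X = 8) = 0.092918
(c) P(X ≤ 15) = 0.916186
(d) P(8 ≤ X ≤ 15) = 0.761673

We have X ~ Poisson(λ=10.83).

(a) Moments:
E[X] = 10.8300
Var(X) = 10.8300
σ = √Var(X) = 3.2909

(b) Point probability using PMF:
P(X = 8) = 0.092918

(c) Cumulative probability using CDF:
P(X ≤ 15) = F(15) = 0.916186

(d) Range probability:
P(8 ≤ X ≤ 15) = P(X ≤ 15) - P(X ≤ 7)
                   = F(15) - F(7)
                   = 0.916186 - 0.154513
                   = 0.761673

This means approximately 76.2% of outcomes fall in the interval [8, 15].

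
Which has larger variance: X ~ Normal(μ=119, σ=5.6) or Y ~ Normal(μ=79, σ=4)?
X has larger variance (31.3600 > 16.0000)

Compute the variance for each distribution:

X ~ Normal(μ=119, σ=5.6):
Var(X) = 31.3600

Y ~ Normal(μ=79, σ=4):
Var(Y) = 16.0000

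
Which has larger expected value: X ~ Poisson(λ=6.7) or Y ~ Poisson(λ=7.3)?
Y has larger mean (7.3000 > 6.7000)

Compute the expected value for each distribution:

X ~ Poisson(λ=6.7):
E[X] = 6.7000

Y ~ Poisson(λ=7.3):
E[Y] = 7.3000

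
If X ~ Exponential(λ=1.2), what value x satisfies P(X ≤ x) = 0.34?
0.3463

We have X ~ Exponential(λ=1.2).

We want to find x such that P(X ≤ x) = 0.34.

This is the 34th percentile, which means 34% of values fall below this point.

Using the inverse CDF (quantile function):
x = F⁻¹(0.34) = 0.3463

Verification: P(X ≤ 0.3463) = 0.34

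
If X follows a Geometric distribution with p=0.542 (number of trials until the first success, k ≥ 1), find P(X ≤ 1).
0.542000

We have X ~ Geometric(p=0.542) (number of trials until the first success, k ≥ 1).

The CDF gives us P(X ≤ k).

Using the CDF:
P(X ≤ 1) = 0.542000

This means there's approximately a 54.2% chance that X is at most 1.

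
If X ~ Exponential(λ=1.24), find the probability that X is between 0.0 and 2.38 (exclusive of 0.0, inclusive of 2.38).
0.947723

We have X ~ Exponential(λ=1.24).

To find P(0.0 < X ≤ 2.38), we use:
P(0.0 < X ≤ 2.38) = P(X ≤ 2.38) - P(X ≤ 0.0)
                 = F(2.38) - F(0.0)
                 = 0.947723 - 0.000000
                 = 0.947723

So there's approximately a 94.8% chance that X falls in this range.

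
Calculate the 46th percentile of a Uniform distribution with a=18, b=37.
26.7400

We have X ~ Uniform(a=18, b=37).

We want to find x such that P(X ≤ x) = 0.46.

This is the 46th percentile, which means 46% of values fall below this point.

Using the inverse CDF (quantile function):
x = F⁻¹(0.46) = 26.7400

Verification: P(X ≤ 26.7400) = 0.46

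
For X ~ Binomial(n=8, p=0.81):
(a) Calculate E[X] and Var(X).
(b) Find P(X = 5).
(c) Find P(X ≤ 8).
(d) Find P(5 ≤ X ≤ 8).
(a) E[X] = 6.4800, Var(X) = 1.2312
(b) P(X = 5) = 0.133929
(c) P(X ≤ 8) = 1.000000
(d) P(5 ≤ X ≤ 8) = 0.952438

We have X ~ Binomial(n=8, p=0.81).

(a) Moments:
E[X] = 6.4800
Var(X) = 1.2312
σ = √Var(X) = 1.1096

(b) Point probability using PMF:
P(X = 5) = 0.133929

(c) Cumulative probability using CDF:
P(X ≤ 8) = F(8) = 1.000000

(d) Range probability:
P(5 ≤ X ≤ 8) = P(X ≤ 8) - P(X ≤ 4)
                   = F(8) - F(4)
                   = 1.000000 - 0.047562
                   = 0.952438

This means approximately 95.2% of outcomes fall in the interval [5, 8].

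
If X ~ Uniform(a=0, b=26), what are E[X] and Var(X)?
E[X] = 13.0000, Var(X) = 56.3333

We have X ~ Uniform(a=0, b=26).

For a Uniform distribution with a=0, b=26:

Expected value:
E[X] = 13.0000

Variance:
Var(X) = 56.3333

Standard deviation:
σ = √Var(X) = 7.5056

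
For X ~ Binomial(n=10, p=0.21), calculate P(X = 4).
0.099279

We have X ~ Binomial(n=10, p=0.21).

For a Binomial distribution, the PMF gives us the probability of each outcome.

Using the PMF formula:
P(X = 4) = 0.099279

Rounded to 4 decimal places: 0.0993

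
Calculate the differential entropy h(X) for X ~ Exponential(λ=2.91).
-0.0682 nats

We have X ~ Exponential(λ=2.91).

The differential entropy measures the uncertainty or information content of the distribution.

For an Exponential distribution with λ=2.91:
h(X) = -0.0682 nats

(In bits, this would be -0.0983 bits.)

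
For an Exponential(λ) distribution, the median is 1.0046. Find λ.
λ = 0.6900

For X ~ Exponential(λ), the CDF is F(x) = 1 - e^(-λx).
The median m satisfies F(m) = 0.5:
1 - e^(-λm) = 0.5
e^(-λm) = 0.5
λm = ln(2)
m = ln(2) / λ

Given m = 1.0046:
λ = ln(2) / 1.0046 = 0.693147 / 1.0046 = 0.6900

Verification: ln(2) / 0.6900 = 1.0046 ✓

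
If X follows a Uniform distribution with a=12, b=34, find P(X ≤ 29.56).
0.798182

We have X ~ Uniform(a=12, b=34).

The CDF gives us P(X ≤ k).

Using the CDF:
P(X ≤ 29.56) = 0.798182

This means there's approximately a 79.8% chance that X is at most 29.56.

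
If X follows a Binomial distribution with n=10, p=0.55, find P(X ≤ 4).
0.261563

We have X ~ Binomial(n=10, p=0.55).

The CDF gives us P(X ≤ k).

Using the CDF:
P(X ≤ 4) = 0.261563

This means there's approximately a 26.2% chance that X is at most 4.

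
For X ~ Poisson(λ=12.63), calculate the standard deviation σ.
3.5539

We have X ~ Poisson(λ=12.63).

For a Poisson distribution with λ=12.63:
σ = √Var(X) = 3.5539

The standard deviation is the square root of the variance.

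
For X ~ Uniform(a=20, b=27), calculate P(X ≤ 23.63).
0.518571

We have X ~ Uniform(a=20, b=27).

The CDF gives us P(X ≤ k).

Using the CDF:
P(X ≤ 23.63) = 0.518571

This means there's approximately a 51.9% chance that X is at most 23.63.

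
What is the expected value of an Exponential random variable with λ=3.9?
0.2564

We have X ~ Exponential(λ=3.9).

For an Exponential distribution with λ=3.9:
E[X] = 0.2564

This is the expected (average) value of X.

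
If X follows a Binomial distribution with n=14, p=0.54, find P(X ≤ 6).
0.284049

We have X ~ Binomial(n=14, p=0.54).

The CDF gives us P(X ≤ k).

Using the CDF:
P(X ≤ 6) = 0.284049

This means there's approximately a 28.4% chance that X is at most 6.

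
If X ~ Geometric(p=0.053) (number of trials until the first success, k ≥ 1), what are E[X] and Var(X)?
E[X] = 18.8679, Var(X) = 337.1307

We have X ~ Geometric(p=0.053) (number of trials until the first success, k ≥ 1).

For a Geometric distribution with p=0.053 (number of trials until the first success, k ≥ 1):

Expected value:
E[X] = 18.8679

Variance:
Var(X) = 337.1307

Standard deviation:
σ = √Var(X) = 18.3611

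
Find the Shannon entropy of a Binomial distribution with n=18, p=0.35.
2.1214 nats

We have X ~ Binomial(n=18, p=0.35).

The Shannon entropy measures the uncertainty or information content of the distribution.

For a Binomial distribution with n=18, p=0.35:
H(X) = 2.1214 nats

(In bits, this would be 3.0605 bits.)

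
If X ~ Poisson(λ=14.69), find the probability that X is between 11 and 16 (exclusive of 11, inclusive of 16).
0.487398

We have X ~ Poisson(λ=14.69).

To find P(11 < X ≤ 16), we use:
P(11 < X ≤ 16) = P(X ≤ 16) - P(X ≤ 11)
                 = F(16) - F(11)
                 = 0.693554 - 0.206157
                 = 0.487398

So there's approximately a 48.7% chance that X falls in this range.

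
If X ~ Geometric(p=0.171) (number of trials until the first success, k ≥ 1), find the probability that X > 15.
0.060023

We have X ~ Geometric(p=0.171) (number of trials until the first success, k ≥ 1).

P(X > 15) = 1 - P(X ≤ 15)
                = 1 - F(15)
                = 1 - 0.939977
                = 0.060023

So there's approximately a 6.0% chance that X exceeds 15.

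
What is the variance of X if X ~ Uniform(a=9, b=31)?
40.3333

We have X ~ Uniform(a=9, b=31).

For a Uniform distribution with a=9, b=31:
Var(X) = 40.3333

The variance measures the spread of the distribution around the mean.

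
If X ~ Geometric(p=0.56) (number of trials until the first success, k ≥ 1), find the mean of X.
1.7857

We have X ~ Geometric(p=0.56) (number of trials until the first success, k ≥ 1).

For a Geometric distribution with p=0.56 (number of trials until the first success, k ≥ 1):
E[X] = 1.7857

This is the expected (average) value of X.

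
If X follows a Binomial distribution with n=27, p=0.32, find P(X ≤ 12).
0.941207

We have X ~ Binomial(n=27, p=0.32).

The CDF gives us P(X ≤ k).

Using the CDF:
P(X ≤ 12) = 0.941207

This means there's approximately a 94.1% chance that X is at most 12.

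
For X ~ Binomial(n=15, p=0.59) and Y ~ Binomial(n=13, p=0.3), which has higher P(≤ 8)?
Y has higher probability (P(Y ≤ 8) = 0.9960 > P(X ≤ 8) = 0.4214)

Compute P(≤ 8) for each distribution:

X ~ Binomial(n=15, p=0.59):
P(X ≤ 8) = 0.4214

Y ~ Binomial(n=13, p=0.3):
P(Y ≤ 8) = 0.9960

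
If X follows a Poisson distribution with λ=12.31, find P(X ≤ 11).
0.426639

We have X ~ Poisson(λ=12.31).

The CDF gives us P(X ≤ k).

Using the CDF:
P(X ≤ 11) = 0.426639

This means there's approximately a 42.7% chance that X is at most 11.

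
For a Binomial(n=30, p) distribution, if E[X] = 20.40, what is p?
p = 0.68

For a Binomial(n, p) distribution:
E[X] = n × p

Given n = 30 and E[X] = 20.40:
20.40 = 30 × p
p = 20.40 / 30 = 0.68

Verification: Binomial(30, 0.68) has E[X] = 20.40 ✓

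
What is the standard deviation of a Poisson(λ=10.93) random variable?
3.3061

We have X ~ Poisson(λ=10.93).

For a Poisson distribution with λ=10.93:
σ = √Var(X) = 3.3061

The standard deviation is the square root of the variance.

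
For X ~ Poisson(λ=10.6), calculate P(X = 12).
0.104668

We have X ~ Poisson(λ=10.6).

For a Poisson distribution, the PMF gives us the probability of each outcome.

Using the PMF formula:
P(X = 12) = 0.104668

Rounded to 4 decimal places: 0.1047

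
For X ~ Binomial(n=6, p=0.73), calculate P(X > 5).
0.151334

We have X ~ Binomial(n=6, p=0.73).

P(X > 5) = 1 - P(X ≤ 5)
                = 1 - F(5)
                = 1 - 0.848666
                = 0.151334

So there's approximately a 15.1% chance that X exceeds 5.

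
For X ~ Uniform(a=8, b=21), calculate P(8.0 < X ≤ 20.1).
0.930769

We have X ~ Uniform(a=8, b=21).

To find P(8.0 < X ≤ 20.1), we use:
P(8.0 < X ≤ 20.1) = P(X ≤ 20.1) - P(X ≤ 8.0)
                 = F(20.1) - F(8.0)
                 = 0.930769 - 0.000000
                 = 0.930769

So there's approximately a 93.1% chance that X falls in this range.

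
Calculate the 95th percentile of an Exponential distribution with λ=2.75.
1.0894

We have X ~ Exponential(λ=2.75).

We want to find x such that P(X ≤ x) = 0.95.

This is the 95th percentile, which means 95% of values fall below this point.

Using the inverse CDF (quantile function):
x = F⁻¹(0.95) = 1.0894

Verification: P(X ≤ 1.0894) = 0.95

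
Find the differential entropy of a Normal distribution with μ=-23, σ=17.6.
4.2868 nats

We have X ~ Normal(μ=-23, σ=17.6).

The differential entropy measures the uncertainty or information content of the distribution.

For a Normal distribution with μ=-23, σ=17.6:
h(X) = 4.2868 nats

(In bits, this would be 6.1846 bits.)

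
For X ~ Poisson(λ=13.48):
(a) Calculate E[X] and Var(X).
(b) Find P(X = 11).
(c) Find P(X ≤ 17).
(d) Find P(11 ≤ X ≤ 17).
(a) E[X] = 13.4800, Var(X) = 13.4800
(b) P(X = 11) = 0.093571
(c) P(X ≤ 17) = 0.862142
(d) P(11 ≤ X ≤ 17) = 0.649392

We have X ~ Poisson(λ=13.48).

(a) Moments:
E[X] = 13.4800
Var(X) = 13.4800
σ = √Var(X) = 3.6715

(b) Point probability using PMF:
P(X = 11) = 0.093571

(c) Cumulative probability using CDF:
P(X ≤ 17) = F(17) = 0.862142

(d) Range probability:
P(11 ≤ X ≤ 17) = P(X ≤ 17) - P(X ≤ 10)
                   = F(17) - F(10)
                   = 0.862142 - 0.212750
                   = 0.649392

This means approximately 64.9% of outcomes fall in the interval [11, 17].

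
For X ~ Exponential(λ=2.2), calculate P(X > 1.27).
0.061176

We have X ~ Exponential(λ=2.2).

P(X > 1.27) = 1 - P(X ≤ 1.27)
                = 1 - F(1.27)
                = 1 - 0.938824
                = 0.061176

So there's approximately a 6.1% chance that X exceeds 1.27.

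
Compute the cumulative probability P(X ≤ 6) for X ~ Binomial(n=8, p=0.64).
0.845189

We have X ~ Binomial(n=8, p=0.64).

The CDF gives us P(X ≤ k).

Using the CDF:
P(X ≤ 6) = 0.845189

This means there's approximately a 84.5% chance that X is at most 6.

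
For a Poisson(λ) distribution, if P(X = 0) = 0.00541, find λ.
λ = 5.2195

For a Poisson(λ) distribution, the PMF at 0 is:
P(X = 0) = λ^0 e^(-λ) / 0! = e^(-λ)

Given P(X = 0) = 0.00541:
e^(-λ) = 0.00541
-λ = ln(0.00541)
λ = -ln(0.00541) = 5.2195

Verification: e^(-5.2195) = 0.00541 ✓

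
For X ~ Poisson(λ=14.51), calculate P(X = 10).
0.056924

We have X ~ Poisson(λ=14.51).

For a Poisson distribution, the PMF gives us the probability of each outcome.

Using the PMF formula:
P(X = 10) = 0.056924

Rounded to 4 decimal places: 0.0569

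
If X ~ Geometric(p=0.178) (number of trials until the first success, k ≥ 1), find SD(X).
5.0935

We have X ~ Geometric(p=0.178) (number of trials until the first success, k ≥ 1).

For a Geometric distribution with p=0.178 (number of trials until the first success, k ≥ 1):
σ = √Var(X) = 5.0935

The standard deviation is the square root of the variance.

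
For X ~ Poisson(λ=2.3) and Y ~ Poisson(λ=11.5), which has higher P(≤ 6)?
X has higher probability (P(X ≤ 6) = 0.9906 > P(Y ≤ 6) = 0.0603)

Compute P(≤ 6) for each distribution:

X ~ Poisson(λ=2.3):
P(X ≤ 6) = 0.9906

Y ~ Poisson(λ=11.5):
P(Y ≤ 6) = 0.0603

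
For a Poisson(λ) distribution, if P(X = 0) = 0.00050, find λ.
λ = 7.6009

For a Poisson(λ) distribution, the PMF at 0 is:
P(X = 0) = λ^0 e^(-λ) / 0! = e^(-λ)

Given P(X = 0) = 0.00050:
e^(-λ) = 0.00050
-λ = ln(0.00050)
λ = -ln(0.00050) = 7.6009

Verification: e^(-7.6009) = 0.00050 ✓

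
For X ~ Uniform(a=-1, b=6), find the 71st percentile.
3.9700

We have X ~ Uniform(a=-1, b=6).

We want to find x such that P(X ≤ x) = 0.71.

This is the 71st percentile, which means 71% of values fall below this point.

Using the inverse CDF (quantile function):
x = F⁻¹(0.71) = 3.9700

Verification: P(X ≤ 3.9700) = 0.71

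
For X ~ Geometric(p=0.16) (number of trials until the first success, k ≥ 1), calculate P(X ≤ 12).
0.876590

We have X ~ Geometric(p=0.16) (number of trials until the first success, k ≥ 1).

The CDF gives us P(X ≤ k).

Using the CDF:
P(X ≤ 12) = 0.876590

This means there's approximately a 87.7% chance that X is at most 12.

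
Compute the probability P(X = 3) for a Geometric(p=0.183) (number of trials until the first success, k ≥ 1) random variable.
0.122150

We have X ~ Geometric(p=0.183) (number of trials until the first success, k ≥ 1).

For a Geometric distribution, the PMF gives us the probability of each outcome.

Using the PMF formula:
P(X = 3) = 0.122150

Rounded to 4 decimal places: 0.1222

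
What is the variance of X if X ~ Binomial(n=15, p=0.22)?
2.5740

We have X ~ Binomial(n=15, p=0.22).

For a Binomial distribution with n=15, p=0.22:
Var(X) = 2.5740

The variance measures the spread of the distribution around the mean.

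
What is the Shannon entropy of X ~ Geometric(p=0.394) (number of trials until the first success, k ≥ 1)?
1.7018 nats

We have X ~ Geometric(p=0.394) (number of trials until the first success, k ≥ 1).

The Shannon entropy measures the uncertainty or information content of the distribution.

For a Geometric distribution with p=0.394 (number of trials until the first success, k ≥ 1):
H(X) = 1.7018 nats

(In bits, this would be 2.4552 bits.)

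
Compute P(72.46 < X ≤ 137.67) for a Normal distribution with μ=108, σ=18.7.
0.915020

We have X ~ Normal(μ=108, σ=18.7).

To find P(72.46 < X ≤ 137.67), we use:
P(72.46 < X ≤ 137.67) = P(X ≤ 137.67) - P(X ≤ 72.46)
                 = F(137.67) - F(72.46)
                 = 0.943702 - 0.028681
                 = 0.915020

So there's approximately a 91.5% chance that X falls in this range.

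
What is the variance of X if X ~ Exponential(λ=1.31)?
0.5827

We have X ~ Exponential(λ=1.31).

For an Exponential distribution with λ=1.31:
Var(X) = 0.5827

The variance measures the spread of the distribution around the mean.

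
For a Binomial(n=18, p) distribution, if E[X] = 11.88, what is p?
p = 0.66

For a Binomial(n, p) distribution:
E[X] = n × p

Given n = 18 and E[X] = 11.88:
11.88 = 18 × p
p = 11.88 / 18 = 0.66

Verification: Binomial(18, 0.66) has E[X] = 11.88 ✓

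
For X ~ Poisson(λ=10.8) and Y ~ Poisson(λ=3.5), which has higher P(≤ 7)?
Y has higher probability (P(Y ≤ 7) = 0.9733 > P(X ≤ 7) = 0.1566)

Compute P(≤ 7) for each distribution:

X ~ Poisson(λ=10.8):
P(X ≤ 7) = 0.1566

Y ~ Poisson(λ=3.5):
P(Y ≤ 7) = 0.9733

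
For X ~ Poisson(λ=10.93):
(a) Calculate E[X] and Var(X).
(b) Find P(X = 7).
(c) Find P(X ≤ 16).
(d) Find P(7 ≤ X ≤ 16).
(a) E[X] = 10.9300, Var(X) = 10.9300
(b) P(X = 7) = 0.066233
(c) P(X ≤ 16) = 0.946603
(d) P(7 ≤ X ≤ 16) = 0.865065

We have X ~ Poisson(λ=10.93).

(a) Moments:
E[X] = 10.9300
Var(X) = 10.9300
σ = √Var(X) = 3.3061

(b) Point probability using PMF:
P(X = 7) = 0.066233

(c) Cumulative probability using CDF:
P(X ≤ 16) = F(16) = 0.946603

(d) Range probability:
P(7 ≤ X ≤ 16) = P(X ≤ 16) - P(X ≤ 6)
                   = F(16) - F(6)
                   = 0.946603 - 0.081537
                   = 0.865065

This means approximately 86.5% of outcomes fall in the interval [7, 16].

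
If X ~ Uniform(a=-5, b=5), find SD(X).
2.8868

We have X ~ Uniform(a=-5, b=5).

For a Uniform distribution with a=-5, b=5:
σ = √Var(X) = 2.8868

The standard deviation is the square root of the variance.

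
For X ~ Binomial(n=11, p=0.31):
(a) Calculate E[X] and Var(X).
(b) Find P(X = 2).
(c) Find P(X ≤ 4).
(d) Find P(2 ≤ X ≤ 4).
(a) E[X] = 3.4100, Var(X) = 2.3529
(b) P(X = 2) = 0.187382
(c) P(X ≤ 4) = 0.767171
(d) P(2 ≤ X ≤ 4) = 0.666877

We have X ~ Binomial(n=11, p=0.31).

(a) Moments:
E[X] = 3.4100
Var(X) = 2.3529
σ = √Var(X) = 1.5339

(b) Point probability using PMF:
P(X = 2) = 0.187382

(c) Cumulative probability using CDF:
P(X ≤ 4) = F(4) = 0.767171

(d) Range probability:
P(2 ≤ X ≤ 4) = P(X ≤ 4) - P(X ≤ 1)
                   = F(4) - F(1)
                   = 0.767171 - 0.100294
                   = 0.666877

This means approximately 66.7% of outcomes fall in the interval [2, 4].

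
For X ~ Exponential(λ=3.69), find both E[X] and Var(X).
E[X] = 0.2710, Var(X) = 0.0734

We have X ~ Exponential(λ=3.69).

For an Exponential distribution with λ=3.69:

Expected value:
E[X] = 0.2710

Variance:
Var(X) = 0.0734

Standard deviation:
σ = √Var(X) = 0.2710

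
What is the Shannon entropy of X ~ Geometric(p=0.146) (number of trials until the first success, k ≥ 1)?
2.8473 nats

We have X ~ Geometric(p=0.146) (number of trials until the first success, k ≥ 1).

The Shannon entropy measures the uncertainty or information content of the distribution.

For a Geometric distribution with p=0.146 (number of trials until the first success, k ≥ 1):
H(X) = 2.8473 nats

(In bits, this would be 4.1078 bits.)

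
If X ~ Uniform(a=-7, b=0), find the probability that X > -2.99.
0.427143

We have X ~ Uniform(a=-7, b=0).

P(X > -2.99) = 1 - P(X ≤ -2.99)
                = 1 - F(-2.99)
                = 1 - 0.572857
                = 0.427143

So there's approximately a 42.7% chance that X exceeds -2.99.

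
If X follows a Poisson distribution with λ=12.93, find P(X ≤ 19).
0.959202

We have X ~ Poisson(λ=12.93).

The CDF gives us P(X ≤ k).

Using the CDF:
P(X ≤ 19) = 0.959202

This means there's approximately a 95.9% chance that X is at most 19.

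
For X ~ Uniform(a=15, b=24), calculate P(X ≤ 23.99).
0.998889

We have X ~ Uniform(a=15, b=24).

The CDF gives us P(X ≤ k).

Using the CDF:
P(X ≤ 23.99) = 0.998889

This means there's approximately a 99.9% chance that X is at most 23.99.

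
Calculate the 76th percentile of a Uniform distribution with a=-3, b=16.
11.4400

We have X ~ Uniform(a=-3, b=16).

We want to find x such that P(X ≤ x) = 0.76.

This is the 76th percentile, which means 76% of values fall below this point.

Using the inverse CDF (quantile function):
x = F⁻¹(0.76) = 11.4400

Verification: P(X ≤ 11.4400) = 0.76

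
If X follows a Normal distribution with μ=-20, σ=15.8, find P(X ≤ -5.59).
0.819122

We have X ~ Normal(μ=-20, σ=15.8).

The CDF gives us P(X ≤ k).

Using the CDF:
P(X ≤ -5.59) = 0.819122

This means there's approximately a 81.9% chance that X is at most -5.59.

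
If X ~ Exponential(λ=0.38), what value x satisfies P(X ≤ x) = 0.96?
8.4707

We have X ~ Exponential(λ=0.38).

We want to find x such that P(X ≤ x) = 0.96.

This is the 96th percentile, which means 96% of values fall below this point.

Using the inverse CDF (quantile function):
x = F⁻¹(0.96) = 8.4707

Verification: P(X ≤ 8.4707) = 0.96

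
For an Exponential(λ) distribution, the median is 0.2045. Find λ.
λ = 3.3895

For X ~ Exponential(λ), the CDF is F(x) = 1 - e^(-λx).
The median m satisfies F(m) = 0.5:
1 - e^(-λm) = 0.5
e^(-λm) = 0.5
λm = ln(2)
m = ln(2) / λ

Given m = 0.2045:
λ = ln(2) / 0.2045 = 0.693147 / 0.2045 = 3.3895

Verification: ln(2) / 3.3895 = 0.2045 ✓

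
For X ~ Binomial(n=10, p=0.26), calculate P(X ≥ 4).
0.247935

We have X ~ Binomial(n=10, p=0.26).

For discrete distributions, P(X ≥ 4) = 1 - P(X ≤ 3).

P(X ≤ 3) = 0.752065
P(X ≥ 4) = 1 - 0.752065 = 0.247935

So there's approximately a 24.8% chance that X is at least 4.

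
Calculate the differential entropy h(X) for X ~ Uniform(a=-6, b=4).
2.3026 nats

We have X ~ Uniform(a=-6, b=4).

The differential entropy measures the uncertainty or information content of the distribution.

For a Uniform distribution with a=-6, b=4:
h(X) = 2.3026 nats

(In bits, this would be 3.3219 bits.)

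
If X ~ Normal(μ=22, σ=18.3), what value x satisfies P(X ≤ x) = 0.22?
7.8689

We have X ~ Normal(μ=22, σ=18.3).

We want to find x such that P(X ≤ x) = 0.22.

This is the 22nd percentile, which means 22% of values fall below this point.

Using the inverse CDF (quantile function):
x = F⁻¹(0.22) = 7.8689

Verification: P(X ≤ 7.8689) = 0.22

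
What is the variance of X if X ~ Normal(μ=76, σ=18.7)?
349.6900

We have X ~ Normal(μ=76, σ=18.7).

For a Normal distribution with μ=76, σ=18.7:
Var(X) = 349.6900

The variance measures the spread of the distribution around the mean.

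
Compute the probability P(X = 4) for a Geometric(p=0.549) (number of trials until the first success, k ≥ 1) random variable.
0.050362

We have X ~ Geometric(p=0.549) (number of trials until the first success, k ≥ 1).

For a Geometric distribution, the PMF gives us the probability of each outcome.

Using the PMF formula:
P(X = 4) = 0.050362

Rounded to 4 decimal places: 0.0504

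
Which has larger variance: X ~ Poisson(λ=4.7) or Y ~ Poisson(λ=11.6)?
Y has larger variance (11.6000 > 4.7000)

Compute the variance for each distribution:

X ~ Poisson(λ=4.7):
Var(X) = 4.7000

Y ~ Poisson(λ=11.6):
Var(Y) = 11.6000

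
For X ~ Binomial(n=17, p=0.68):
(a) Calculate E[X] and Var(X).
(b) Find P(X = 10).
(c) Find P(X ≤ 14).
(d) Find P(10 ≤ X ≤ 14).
(a) E[X] = 11.5600, Var(X) = 3.6992
(b) P(X = 10) = 0.141258
(c) P(X ≤ 14) = 0.944406
(d) P(10 ≤ X ≤ 14) = 0.801829

We have X ~ Binomial(n=17, p=0.68).

(a) Moments:
E[X] = 11.5600
Var(X) = 3.6992
σ = √Var(X) = 1.9233

(b) Point probability using PMF:
P(X = 10) = 0.141258

(c) Cumulative probability using CDF:
P(X ≤ 14) = F(14) = 0.944406

(d) Range probability:
P(10 ≤ X ≤ 14) = P(X ≤ 14) - P(X ≤ 9)
                   = F(14) - F(9)
                   = 0.944406 - 0.142578
                   = 0.801829

This means approximately 80.2% of outcomes fall in the interval [10, 14].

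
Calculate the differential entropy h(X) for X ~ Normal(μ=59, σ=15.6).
4.1662 nats

We have X ~ Normal(μ=59, σ=15.6).

The differential entropy measures the uncertainty or information content of the distribution.

For a Normal distribution with μ=59, σ=15.6:
h(X) = 4.1662 nats

(In bits, this would be 6.0106 bits.)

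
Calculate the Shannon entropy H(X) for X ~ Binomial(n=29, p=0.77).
2.2316 nats

We have X ~ Binomial(n=29, p=0.77).

The Shannon entropy measures the uncertainty or information content of the distribution.

For a Binomial distribution with n=29, p=0.77:
H(X) = 2.2316 nats

(In bits, this would be 3.2195 bits.)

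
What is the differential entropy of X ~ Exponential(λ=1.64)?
0.5053 nats

We have X ~ Exponential(λ=1.64).

The differential entropy measures the uncertainty or information content of the distribution.

For an Exponential distribution with λ=1.64:
h(X) = 0.5053 nats

(In bits, this would be 0.7290 bits.)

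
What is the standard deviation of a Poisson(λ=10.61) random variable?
3.2573

We have X ~ Poisson(λ=10.61).

For a Poisson distribution with λ=10.61:
σ = √Var(X) = 3.2573

The standard deviation is the square root of the variance.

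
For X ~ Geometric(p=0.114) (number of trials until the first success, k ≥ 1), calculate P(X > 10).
0.298083

We have X ~ Geometric(p=0.114) (number of trials until the first success, k ≥ 1).

P(X > 10) = 1 - P(X ≤ 10)
                = 1 - F(10)
                = 1 - 0.701917
                = 0.298083

So there's approximately a 29.8% chance that X exceeds 10.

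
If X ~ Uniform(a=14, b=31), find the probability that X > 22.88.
0.477647

We have X ~ Uniform(a=14, b=31).

P(X > 22.88) = 1 - P(X ≤ 22.88)
                = 1 - F(22.88)
                = 1 - 0.522353
                = 0.477647

So there's approximately a 47.8% chance that X exceeds 22.88.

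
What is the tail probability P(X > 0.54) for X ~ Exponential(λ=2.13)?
0.316573

We have X ~ Exponential(λ=2.13).

P(X > 0.54) = 1 - P(X ≤ 0.54)
                = 1 - F(0.54)
                = 1 - 0.683427
                = 0.316573

So there's approximately a 31.7% chance that X exceeds 0.54.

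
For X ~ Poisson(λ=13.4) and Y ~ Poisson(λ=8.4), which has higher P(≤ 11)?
Y has higher probability (P(Y ≤ 11) = 0.8571 > P(X ≤ 11) = 0.3139)

Compute P(≤ 11) for each distribution:

X ~ Poisson(λ=13.4):
P(X ≤ 11) = 0.3139

Y ~ Poisson(λ=8.4):
P(Y ≤ 11) = 0.8571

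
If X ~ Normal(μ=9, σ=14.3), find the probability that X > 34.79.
0.035655

We have X ~ Normal(μ=9, σ=14.3).

P(X > 34.79) = 1 - P(X ≤ 34.79)
                = 1 - F(34.79)
                = 1 - 0.964345
                = 0.035655

So there's approximately a 3.6% chance that X exceeds 34.79.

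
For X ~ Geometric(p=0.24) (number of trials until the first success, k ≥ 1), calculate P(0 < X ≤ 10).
0.935711

We have X ~ Geometric(p=0.24) (number of trials until the first success, k ≥ 1).

To find P(0 < X ≤ 10), we use:
P(0 < X ≤ 10) = P(X ≤ 10) - P(X ≤ 0)
                 = F(10) - F(0)
                 = 0.935711 - 0.000000
                 = 0.935711

So there's approximately a 93.6% chance that X falls in this range.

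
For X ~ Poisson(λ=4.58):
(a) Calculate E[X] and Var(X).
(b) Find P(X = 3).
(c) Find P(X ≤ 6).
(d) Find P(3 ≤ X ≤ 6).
(a) E[X] = 4.5800, Var(X) = 4.5800
(b) P(X = 3) = 0.164201
(c) P(X ≤ 6) = 0.820666
(d) P(3 ≤ X ≤ 6) = 0.655889

We have X ~ Poisson(λ=4.58).

(a) Moments:
E[X] = 4.5800
Var(X) = 4.5800
σ = √Var(X) = 2.1401

(b) Point probability using PMF:
P(X = 3) = 0.164201

(c) Cumulative probability using CDF:
P(X ≤ 6) = F(6) = 0.820666

(d) Range probability:
P(3 ≤ X ≤ 6) = P(X ≤ 6) - P(X ≤ 2)
                   = F(6) - F(2)
                   = 0.820666 - 0.164778
                   = 0.655889

This means approximately 65.6% of outcomes fall in the interval [3, 6].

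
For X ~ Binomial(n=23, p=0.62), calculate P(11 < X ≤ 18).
0.851513

We have X ~ Binomial(n=23, p=0.62).

To find P(11 < X ≤ 18), we use:
P(11 < X ≤ 18) = P(X ≤ 18) - P(X ≤ 11)
                 = F(18) - F(11)
                 = 0.970327 - 0.118814
                 = 0.851513

So there's approximately a 85.2% chance that X falls in this range.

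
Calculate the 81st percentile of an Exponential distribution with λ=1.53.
1.0854

We have X ~ Exponential(λ=1.53).

We want to find x such that P(X ≤ x) = 0.81.

This is the 81st percentile, which means 81% of values fall below this point.

Using the inverse CDF (quantile function):
x = F⁻¹(0.81) = 1.0854

Verification: P(X ≤ 1.0854) = 0.81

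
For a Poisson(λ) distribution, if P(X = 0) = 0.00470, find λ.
λ = 5.3602

For a Poisson(λ) distribution, the PMF at 0 is:
P(X = 0) = λ^0 e^(-λ) / 0! = e^(-λ)

Given P(X = 0) = 0.00470:
e^(-λ) = 0.00470
-λ = ln(0.00470)
λ = -ln(0.00470) = 5.3602

Verification: e^(-5.3602) = 0.00470 ✓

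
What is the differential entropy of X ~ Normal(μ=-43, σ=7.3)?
3.4068 nats

We have X ~ Normal(μ=-43, σ=7.3).

The differential entropy measures the uncertainty or information content of the distribution.

For a Normal distribution with μ=-43, σ=7.3:
h(X) = 3.4068 nats

(In bits, this would be 4.9150 bits.)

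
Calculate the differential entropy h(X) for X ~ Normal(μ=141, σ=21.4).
4.4823 nats

We have X ~ Normal(μ=141, σ=21.4).

The differential entropy measures the uncertainty or information content of the distribution.

For a Normal distribution with μ=141, σ=21.4:
h(X) = 4.4823 nats

(In bits, this would be 6.4666 bits.)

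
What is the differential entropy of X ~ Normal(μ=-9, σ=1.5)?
1.8244 nats

We have X ~ Normal(μ=-9, σ=1.5).

The differential entropy measures the uncertainty or information content of the distribution.

For a Normal distribution with μ=-9, σ=1.5:
h(X) = 1.8244 nats

(In bits, this would be 2.6321 bits.)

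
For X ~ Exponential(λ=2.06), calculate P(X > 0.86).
0.170061

We have X ~ Exponential(λ=2.06).

P(X > 0.86) = 1 - P(X ≤ 0.86)
                = 1 - F(0.86)
                = 1 - 0.829939
                = 0.170061

So there's approximately a 17.0% chance that X exceeds 0.86.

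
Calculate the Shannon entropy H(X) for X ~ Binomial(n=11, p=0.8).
1.6734 nats

We have X ~ Binomial(n=11, p=0.8).

The Shannon entropy measures the uncertainty or information content of the distribution.

For a Binomial distribution with n=11, p=0.8:
H(X) = 1.6734 nats

(In bits, this would be 2.4142 bits.)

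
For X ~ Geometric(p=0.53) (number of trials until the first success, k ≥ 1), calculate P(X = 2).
0.249100

We have X ~ Geometric(p=0.53) (number of trials until the first success, k ≥ 1).

For a Geometric distribution, the PMF gives us the probability of each outcome.

Using the PMF formula:
P(X = 2) = 0.249100

Rounded to 4 decimal places: 0.2491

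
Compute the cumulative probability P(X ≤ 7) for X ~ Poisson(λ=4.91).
0.875858

We have X ~ Poisson(λ=4.91).

The CDF gives us P(X ≤ k).

Using the CDF:
P(X ≤ 7) = 0.875858

This means there's approximately a 87.6% chance that X is at most 7.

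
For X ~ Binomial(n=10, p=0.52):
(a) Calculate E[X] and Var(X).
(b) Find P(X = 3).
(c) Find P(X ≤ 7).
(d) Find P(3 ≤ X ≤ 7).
(a) E[X] = 5.2000, Var(X) = 2.4960
(b) P(X = 3) = 0.099056
(c) P(X ≤ 7) = 0.929784
(d) P(3 ≤ X ≤ 7) = 0.887813

We have X ~ Binomial(n=10, p=0.52).

(a) Moments:
E[X] = 5.2000
Var(X) = 2.4960
σ = √Var(X) = 1.5799

(b) Point probability using PMF:
P(X = 3) = 0.099056

(c) Cumulative probability using CDF:
P(X ≤ 7) = F(7) = 0.929784

(d) Range probability:
P(3 ≤ X ≤ 7) = P(X ≤ 7) - P(X ≤ 2)
                   = F(7) - F(2)
                   = 0.929784 - 0.041971
                   = 0.887813

This means approximately 88.8% of outcomes fall in the interval [3, 7].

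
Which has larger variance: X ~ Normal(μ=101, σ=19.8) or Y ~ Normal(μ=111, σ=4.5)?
X has larger variance (392.0400 > 20.2500)

Compute the variance for each distribution:

X ~ Normal(μ=101, σ=19.8):
Var(X) = 392.0400

Y ~ Normal(μ=111, σ=4.5):
Var(Y) = 20.2500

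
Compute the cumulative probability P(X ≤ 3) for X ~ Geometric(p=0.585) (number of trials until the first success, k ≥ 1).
0.928527

We have X ~ Geometric(p=0.585) (number of trials until the first success, k ≥ 1).

The CDF gives us P(X ≤ k).

Using the CDF:
P(X ≤ 3) = 0.928527

This means there's approximately a 92.9% chance that X is at most 3.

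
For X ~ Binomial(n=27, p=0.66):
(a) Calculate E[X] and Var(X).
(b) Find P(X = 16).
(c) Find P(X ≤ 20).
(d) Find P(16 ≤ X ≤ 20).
(a) E[X] = 17.8200, Var(X) = 6.0588
(b) P(X = 16) = 0.118626
(c) P(X ≤ 20) = 0.863066
(d) P(16 ≤ X ≤ 20) = 0.690790

We have X ~ Binomial(n=27, p=0.66).

(a) Moments:
E[X] = 17.8200
Var(X) = 6.0588
σ = √Var(X) = 2.4615

(b) Point probability using PMF:
P(X = 16) = 0.118626

(c) Cumulative probability using CDF:
P(X ≤ 20) = F(20) = 0.863066

(d) Range probability:
P(16 ≤ X ≤ 20) = P(X ≤ 20) - P(X ≤ 15)
                   = F(20) - F(15)
                   = 0.863066 - 0.172276
                   = 0.690790

This means approximately 69.1% of outcomes fall in the interval [16, 20].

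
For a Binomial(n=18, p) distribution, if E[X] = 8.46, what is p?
p = 0.47

For a Binomial(n, p) distribution:
E[X] = n × p

Given n = 18 and E[X] = 8.46:
8.46 = 18 × p
p = 8.46 / 18 = 0.47

Verification: Binomial(18, 0.47) has E[X] = 8.46 ✓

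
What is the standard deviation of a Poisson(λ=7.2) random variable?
2.6833

We have X ~ Poisson(λ=7.2).

For a Poisson distribution with λ=7.2:
σ = √Var(X) = 2.6833

The standard deviation is the square root of the variance.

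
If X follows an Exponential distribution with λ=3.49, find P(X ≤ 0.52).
0.837130

We have X ~ Exponential(λ=3.49).

The CDF gives us P(X ≤ k).

Using the CDF:
P(X ≤ 0.52) = 0.837130

This means there's approximately a 83.7% chance that X is at most 0.52.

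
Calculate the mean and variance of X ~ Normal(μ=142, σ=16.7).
E[X] = 142.0000, Var(X) = 278.8900

We have X ~ Normal(μ=142, σ=16.7).

For a Normal distribution with μ=142, σ=16.7:

Expected value:
E[X] = 142.0000

Variance:
Var(X) = 278.8900

Standard deviation:
σ = √Var(X) = 16.7000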